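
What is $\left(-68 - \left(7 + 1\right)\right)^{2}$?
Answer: $5776$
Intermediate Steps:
$\left(-68 - \left(7 + 1\right)\right)^{2} = \left(-68 - 8\right)^{2} = \left(-76\right)^{2} = 5776$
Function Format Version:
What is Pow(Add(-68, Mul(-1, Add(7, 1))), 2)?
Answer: 5776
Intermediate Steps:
Pow(Add(-68, Mul(-1, Add(7, 1))), 2) = Pow(Add(-68, Mul(-1, 8)), 2) = Pow(Add(-68, -8), 2) = Pow(-76, 2) = 5776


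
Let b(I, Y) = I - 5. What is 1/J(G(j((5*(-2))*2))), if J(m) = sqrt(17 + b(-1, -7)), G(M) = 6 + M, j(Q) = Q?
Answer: sqrt(11)/11 ≈ 0.30151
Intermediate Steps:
b(I, Y) = -5 + I
J(m) = sqrt(11) (J(m) = sqrt(17 + (-5 - 1)) = sqrt(17 - 6) = sqrt(11))
1/J(G(j((5*(-2))*2))) = 1/(sqrt(11)) = sqrt(11)/11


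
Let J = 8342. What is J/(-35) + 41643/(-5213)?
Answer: -44944351/182455 ≈ -246.33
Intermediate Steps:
J/(-35) + 41643/(-5213) = 8342/(-35) + 41643/(-5213) = 8342*(-1/35) + 41643*(-1/5213) = -8342/35 - 41643/5213 = -44944351/182455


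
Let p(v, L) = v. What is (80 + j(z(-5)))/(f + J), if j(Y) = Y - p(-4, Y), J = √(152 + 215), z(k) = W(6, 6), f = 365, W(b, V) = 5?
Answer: 32485/132858 - 89*√367/132858 ≈ 0.23168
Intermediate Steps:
z(k) = 5
J = √367 ≈ 19.157
j(Y) = 4 + Y (j(Y) = Y - 1*(-4) = Y + 4 = 4 + Y)
(80 + j(z(-5)))/(f + J) = (80 + (4 + 5))/(365 + √367) = (80 + 9)/(365 + √367) = 89/(365 + √367)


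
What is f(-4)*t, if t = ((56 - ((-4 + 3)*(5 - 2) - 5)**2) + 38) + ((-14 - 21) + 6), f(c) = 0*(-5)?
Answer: 0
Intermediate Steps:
f(c) = 0
t = 1 (t = ((56 - (-1*3 - 5)**2) + 38) + (-35 + 6) = ((56 - (-3 - 5)**2) + 38) - 29 = ((56 - 1*(-8)**2) + 38) - 29 = ((56 - 1*64) + 38) - 29 = ((56 - 64) + 38) - 29 = (-8 + 38) - 29 = 30 - 29 = 1)
f(-4)*t = 0*1 = 0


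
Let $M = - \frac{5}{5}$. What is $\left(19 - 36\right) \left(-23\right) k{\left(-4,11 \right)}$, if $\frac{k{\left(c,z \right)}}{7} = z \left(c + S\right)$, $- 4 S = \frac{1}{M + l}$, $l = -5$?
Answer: $- \frac{2860165}{24} \approx -1.1917 \cdot 10^{5}$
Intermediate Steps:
$M = -1$ ($M = \left(-5\right) \frac{1}{5} = -1$)
$S = \frac{1}{24}$ ($S = - \frac{1}{4 \left(-1 - 5\right)} = - \frac{1}{4 \left(-6\right)} = \left(- \frac{1}{4}\right) \left(- \frac{1}{6}\right) = \frac{1}{24} \approx 0.041667$)
$k{\left(c,z \right)} = 7 z \left(\frac{1}{24} + c\right)$ ($k{\left(c,z \right)} = 7 z \left(c + \frac{1}{24}\right) = 7 z \left(\frac{1}{24} + c\right)$)
$\left(19 - 36\right) \left(-23\right) k{\left(-4,11 \right)} = \left(19 - 36\right) \left(-23\right) \frac{7}{24} \cdot 11 \left(1 + 24 \left(-4\right)\right) = \left(-17\right) \left(-23\right) \frac{7}{24} \cdot 11 \left(1 - 96\right) = 391 \cdot \frac{7}{24} \cdot 11 \left(-95\right) = 391 \left(- \frac{7315}{24}\right) = - \frac{2860165}{24}$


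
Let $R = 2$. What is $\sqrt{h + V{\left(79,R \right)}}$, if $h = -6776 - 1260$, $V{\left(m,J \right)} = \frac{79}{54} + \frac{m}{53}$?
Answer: $\frac{i \sqrt{7311004122}}{954} \approx 89.627 i$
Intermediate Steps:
$V{\left(m,J \right)} = \frac{79}{54} + \frac{m}{53}$ ($V{\left(m,J \right)} = 79 \cdot \frac{1}{54} + m \frac{1}{53} = \frac{79}{54} + \frac{m}{53}$)
$h = -8036$ ($h = -6776 - 1260 = -8036$)
$\sqrt{h + V{\left(79,R \right)}} = \sqrt{-8036 + \left(\frac{79}{54} + \frac{1}{53} \cdot 79\right)} = \sqrt{-8036 + \left(\frac{79}{54} + \frac{79}{53}\right)} = \sqrt{-8036 + \frac{8453}{2862}} = \sqrt{- \frac{22990579}{2862}} = \frac{i \sqrt{7311004122}}{954}$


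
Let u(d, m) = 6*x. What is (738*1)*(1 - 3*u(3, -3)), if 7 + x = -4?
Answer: 146862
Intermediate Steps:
x = -11 (x = -7 - 4 = -11)
u(d, m) = -66 (u(d, m) = 6*(-11) = -66)
(738*1)*(1 - 3*u(3, -3)) = (738*1)*(1 - 3*(-66)) = 738*(1 + 198) = 738*199 = 146862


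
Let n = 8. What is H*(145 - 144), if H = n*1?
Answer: 8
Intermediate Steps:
H = 8 (H = 8*1 = 8)
H*(145 - 144) = 8*(145 - 144) = 8*1 = 8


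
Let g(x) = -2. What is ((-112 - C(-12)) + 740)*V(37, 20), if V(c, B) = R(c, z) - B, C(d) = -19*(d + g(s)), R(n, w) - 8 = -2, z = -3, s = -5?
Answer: -5068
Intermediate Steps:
R(n, w) = 6 (R(n, w) = 8 - 2 = 6)
C(d) = 38 - 19*d (C(d) = -19*(d - 2) = -19*(-2 + d) = 38 - 19*d)
V(c, B) = 6 - B
((-112 - C(-12)) + 740)*V(37, 20) = ((-112 - (38 - 19*(-12))) + 740)*(6 - 1*20) = ((-112 - (38 + 228)) + 740)*(6 - 20) = ((-112 - 1*266) + 740)*(-14) = ((-112 - 266) + 740)*(-14) = (-378 + 740)*(-14) = 362*(-14) = -5068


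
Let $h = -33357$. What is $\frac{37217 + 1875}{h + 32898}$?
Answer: $- \frac{39092}{459} \approx -85.168$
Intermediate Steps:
$\frac{37217 + 1875}{h + 32898} = \frac{37217 + 1875}{-33357 + 32898} = \frac{39092}{-459} = 39092 \left(- \frac{1}{459}\right) = - \frac{39092}{459}$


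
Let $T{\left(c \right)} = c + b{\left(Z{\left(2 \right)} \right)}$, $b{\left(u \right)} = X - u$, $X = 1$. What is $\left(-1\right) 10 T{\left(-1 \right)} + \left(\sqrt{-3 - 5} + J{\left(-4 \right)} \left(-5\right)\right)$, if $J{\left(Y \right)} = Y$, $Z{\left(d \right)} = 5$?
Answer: $70 + 2 i \sqrt{2} \approx 70.0 + 2.8284 i$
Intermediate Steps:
$b{\left(u \right)} = 1 - u$
$T{\left(c \right)} = -4 + c$ ($T{\left(c \right)} = c + \left(1 - 5\right) = c - 4 = -4 + c$)
$\left(-1\right) 10 T{\left(-1 \right)} + \left(\sqrt{-3 - 5} + J{\left(-4 \right)} \left(-5\right)\right) = \left(-1\right) 10 \left(-4 - 1\right) + \left(\sqrt{-3 - 5} - -20\right) = \left(-10\right) \left(-5\right) + \left(\sqrt{-8} + 20\right) = 50 + \left(2 i \sqrt{2} + 20\right) = 50 + \left(20 + 2 i \sqrt{2}\right) = 70 + 2 i \sqrt{2}$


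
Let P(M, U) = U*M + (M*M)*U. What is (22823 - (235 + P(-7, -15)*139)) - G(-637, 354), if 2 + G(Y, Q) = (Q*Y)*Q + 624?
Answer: 79935828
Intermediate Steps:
G(Y, Q) = 622 + Y*Q² (G(Y, Q) = -2 + ((Q*Y)*Q + 624) = -2 + (Y*Q² + 624) = -2 + (624 + Y*Q²) = 622 + Y*Q²)
P(M, U) = M*U + U*M² (P(M, U) = M*U + M²*U = M*U + U*M²)
(22823 - (235 + P(-7, -15)*139)) - G(-637, 354) = (22823 - (235 - 7*(-15)*(1 - 7)*139)) - (622 - 637*354²) = (22823 - (235 - 7*(-15)*(-6)*139)) - (622 - 637*125316) = (22823 - (235 - 630*139)) - (622 - 79826292) = (22823 - (235 - 87570)) - 1*(-79825670) = (22823 - 1*(-87335)) + 79825670 = (22823 + 87335) + 79825670 = 110158 + 79825670 = 79935828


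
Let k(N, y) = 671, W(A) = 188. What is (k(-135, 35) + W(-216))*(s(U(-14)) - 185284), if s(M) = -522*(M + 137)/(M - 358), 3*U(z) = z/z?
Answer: -5882511028/37 ≈ -1.5899e+8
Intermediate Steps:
U(z) = ⅓ (U(z) = (z/z)/3 = (⅓)*1 = ⅓)
s(M) = -522*(137 + M)/(-358 + M)
(k(-135, 35) + W(-216))*(s(U(-14)) - 185284) = (671 + 188)*(522*(-137 - 1*⅓)/(-358 + ⅓) - 185284) = 859*(522*(-137 - ⅓)/(-1073/3) - 185284) = 859*(522*(-3/1073)*(-412/3) - 185284) = 859*(7416/37 - 185284) = 859*(-6848092/37) = -5882511028/37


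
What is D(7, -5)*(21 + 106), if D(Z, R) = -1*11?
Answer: -1397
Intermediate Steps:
D(Z, R) = -11
D(7, -5)*(21 + 106) = -11*(21 + 106) = -11*127 = -1397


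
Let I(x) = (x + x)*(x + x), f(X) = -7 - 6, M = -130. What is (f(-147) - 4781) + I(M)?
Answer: 62806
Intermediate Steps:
f(X) = -13
I(x) = 4*x**2 (I(x) = (2*x)*(2*x) = 4*x**2)
(f(-147) - 4781) + I(M) = (-13 - 4781) + 4*(-130)**2 = -4794 + 4*16900 = -4794 + 67600 = 62806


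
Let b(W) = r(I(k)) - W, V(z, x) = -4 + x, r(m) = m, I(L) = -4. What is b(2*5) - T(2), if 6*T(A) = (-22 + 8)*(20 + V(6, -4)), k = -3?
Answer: 14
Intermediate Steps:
T(A) = -28 (T(A) = ((-22 + 8)*(20 + (-4 - 4)))/6 = (-14*(20 - 8))/6 = (-14*12)/6 = (1/6)*(-168) = -28)
b(W) = -4 - W
b(2*5) - T(2) = (-4 - 2*5) - 1*(-28) = (-4 - 1*10) + 28 = (-4 - 10) + 28 = -14 + 28 = 14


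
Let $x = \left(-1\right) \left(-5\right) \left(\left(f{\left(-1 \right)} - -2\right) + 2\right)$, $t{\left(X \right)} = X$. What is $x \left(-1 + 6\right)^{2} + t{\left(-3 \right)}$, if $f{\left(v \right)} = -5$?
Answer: $-128$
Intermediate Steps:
$x = -5$ ($x = \left(-1\right) \left(-5\right) \left(\left(-5 - -2\right) + 2\right) = 5 \left(\left(-5 + 2\right) + 2\right) = 5 \left(-3 + 2\right) = 5 \left(-1\right) = -5$)
$x \left(-1 + 6\right)^{2} + t{\left(-3 \right)} = - 5 \left(-1 + 6\right)^{2} - 3 = - 5 \cdot 5^{2} - 3 = \left(-5\right) 25 - 3 = -125 - 3 = -128$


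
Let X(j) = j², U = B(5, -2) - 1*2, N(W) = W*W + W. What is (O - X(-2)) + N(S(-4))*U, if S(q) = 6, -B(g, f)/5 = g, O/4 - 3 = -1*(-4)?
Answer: -1110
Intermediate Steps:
O = 28 (O = 12 + 4*(-1*(-4)) = 12 + 4*4 = 12 + 16 = 28)
B(g, f) = -5*g
N(W) = W + W² (N(W) = W² + W = W + W²)
U = -27 (U = -5*5 - 1*2 = -25 - 2 = -27)
(O - X(-2)) + N(S(-4))*U = (28 - 1*(-2)²) + (6*(1 + 6))*(-27) = (28 - 1*4) + (6*7)*(-27) = (28 - 4) + 42*(-27) = 24 - 1134 = -1110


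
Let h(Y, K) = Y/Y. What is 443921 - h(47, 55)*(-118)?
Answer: 444039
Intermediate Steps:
h(Y, K) = 1
443921 - h(47, 55)*(-118) = 443921 - (-118) = 443921 - 1*(-118) = 443921 + 118 = 444039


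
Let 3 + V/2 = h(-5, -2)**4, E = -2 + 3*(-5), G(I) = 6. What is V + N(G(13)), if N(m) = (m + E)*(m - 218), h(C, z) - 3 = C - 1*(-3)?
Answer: 2328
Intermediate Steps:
h(C, z) = 6 + C (h(C, z) = 3 + (C - 1*(-3)) = 3 + (C + 3) = 3 + (3 + C) = 6 + C)
E = -17 (E = -2 - 15 = -17)
N(m) = (-218 + m)*(-17 + m) (N(m) = (m - 17)*(m - 218) = (-17 + m)*(-218 + m) = (-218 + m)*(-17 + m))
V = -4 (V = -6 + 2*(6 - 5)**4 = -6 + 2*1**4 = -6 + 2*1 = -6 + 2 = -4)
V + N(G(13)) = -4 + (3706 + 6**2 - 235*6) = -4 + (3706 + 36 - 1410) = -4 + 2332 = 2328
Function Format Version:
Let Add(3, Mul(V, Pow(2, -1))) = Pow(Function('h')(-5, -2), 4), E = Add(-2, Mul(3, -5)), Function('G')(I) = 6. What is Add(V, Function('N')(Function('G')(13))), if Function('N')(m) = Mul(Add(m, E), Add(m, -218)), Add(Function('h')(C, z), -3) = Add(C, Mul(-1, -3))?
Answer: 2328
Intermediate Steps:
Function('h')(C, z) = Add(6, C) (Function('h')(C, z) = Add(3, Add(C, Mul(-1, -3))) = Add(3, Add(C, 3)) = Add(3, Add(3, C)) = Add(6, C))
E = -17 (E = Add(-2, -15) = -17)
Function('N')(m) = Mul(Add(-218, m), Add(-17, m)) (Function('N')(m) = Mul(Add(m, -17), Add(m, -218)) = Mul(Add(-17, m), Add(-218, m)) = Mul(Add(-218, m), Add(-17, m)))
V = -4 (V = Add(-6, Mul(2, Pow(Add(6, -5), 4))) = Add(-6, Mul(2, Pow(1, 4))) = Add(-6, Mul(2, 1)) = Add(-6, 2) = -4)
Add(V, Function('N')(Function('G')(13))) = Add(-4, Add(3706, Pow(6, 2), Mul(-235, 6))) = Add(-4, Add(3706, 36, -1410)) = Add(-4, 2332) = 2328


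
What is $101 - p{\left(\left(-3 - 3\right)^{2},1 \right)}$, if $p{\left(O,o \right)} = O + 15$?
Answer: $50$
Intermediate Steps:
$p{\left(O,o \right)} = 15 + O$
$101 - p{\left(\left(-3 - 3\right)^{2},1 \right)} = 101 - \left(15 + \left(-3 - 3\right)^{2}\right) = 101 - \left(15 + \left(-6\right)^{2}\right) = 101 - \left(15 + 36\right) = 101 - 51 = 50$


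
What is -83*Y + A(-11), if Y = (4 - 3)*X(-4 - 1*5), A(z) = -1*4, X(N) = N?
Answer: 743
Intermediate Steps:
A(z) = -4
Y = -9 (Y = (4 - 3)*(-4 - 1*5) = 1*(-4 - 5) = 1*(-9) = -9)
-83*Y + A(-11) = -83*(-9) - 4 = 747 - 4 = 743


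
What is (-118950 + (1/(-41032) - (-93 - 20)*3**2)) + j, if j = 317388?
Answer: 8184037559/41032 ≈ 1.9946e+5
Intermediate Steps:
(-118950 + (1/(-41032) - (-93 - 20)*3**2)) + j = (-118950 + (1/(-41032) - (-93 - 20)*3**2)) + 317388 = (-118950 + (-1/41032 - (-113)*9)) + 317388 = (-118950 + (-1/41032 - 1*(-1017))) + 317388 = (-118950 + (-1/41032 + 1017)) + 317388 = (-118950 + 41729543/41032) + 317388 = -4839026857/41032 + 317388 = 8184037559/41032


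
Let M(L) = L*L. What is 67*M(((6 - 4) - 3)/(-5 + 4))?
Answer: 67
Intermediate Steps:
M(L) = L²
67*M(((6 - 4) - 3)/(-5 + 4)) = 67*(((6 - 4) - 3)/(-5 + 4))² = 67*((2 - 3)/(-1))² = 67*(-1*(-1))² = 67*1² = 67*1 = 67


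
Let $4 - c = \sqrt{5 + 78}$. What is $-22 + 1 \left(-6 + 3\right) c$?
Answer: $-34 + 3 \sqrt{83} \approx -6.6687$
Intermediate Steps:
$c = 4 - \sqrt{83}$ ($c = 4 - \sqrt{5 + 78} = 4 - \sqrt{83} \approx -5.1104$)
$-22 + 1 \left(-6 + 3\right) c = -22 + 1 \left(-6 + 3\right) \left(4 - \sqrt{83}\right) = -22 + 1 \left(-3\right) \left(4 - \sqrt{83}\right) = -22 - 3 \left(4 - \sqrt{83}\right) = -22 - \left(12 - 3 \sqrt{83}\right) = -34 + 3 \sqrt{83}$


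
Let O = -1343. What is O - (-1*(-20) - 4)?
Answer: -1359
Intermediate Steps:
O - (-1*(-20) - 4) = -1343 - (-1*(-20) - 4) = -1343 - (20 - 4) = -1343 - 1*16 = -1343 - 16 = -1359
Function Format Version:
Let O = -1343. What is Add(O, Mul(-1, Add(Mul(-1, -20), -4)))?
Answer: -1359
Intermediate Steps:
Add(O, Mul(-1, Add(Mul(-1, -20), -4))) = Add(-1343, Mul(-1, Add(Mul(-1, -20), -4))) = Add(-1343, Mul(-1, Add(20, -4))) = Add(-1343, Mul(-1, 16)) = Add(-1343, -16) = -1359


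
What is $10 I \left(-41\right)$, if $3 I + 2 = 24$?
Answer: $- \frac{9020}{3} \approx -3006.7$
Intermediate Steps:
$I = \frac{22}{3}$ ($I = - \frac{2}{3} + \frac{1}{3} \cdot 24 = - \frac{2}{3} + 8 = \frac{22}{3} \approx 7.3333$)
$10 I \left(-41\right) = 10 \cdot \frac{22}{3} \left(-41\right) = \frac{220}{3} \left(-41\right) = - \frac{9020}{3}$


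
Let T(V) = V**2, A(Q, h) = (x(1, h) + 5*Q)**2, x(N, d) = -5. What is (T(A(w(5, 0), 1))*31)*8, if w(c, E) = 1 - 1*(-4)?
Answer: 39680000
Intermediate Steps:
w(c, E) = 5 (w(c, E) = 1 + 4 = 5)
A(Q, h) = (-5 + 5*Q)**2
(T(A(w(5, 0), 1))*31)*8 = ((25*(-1 + 5)**2)**2*31)*8 = ((25*4**2)**2*31)*8 = ((25*16)**2*31)*8 = (400**2*31)*8 = (160000*31)*8 = 4960000*8 = 39680000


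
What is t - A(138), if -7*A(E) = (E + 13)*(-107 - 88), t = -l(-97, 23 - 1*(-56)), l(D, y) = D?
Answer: -28766/7 ≈ -4109.4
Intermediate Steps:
t = 97 (t = -1*(-97) = 97)
A(E) = 2535/7 + 195*E/7 (A(E) = -(E + 13)*(-107 - 88)/7 = -(13 + E)*(-195)/7 = -(-2535 - 195*E)/7 = 2535/7 + 195*E/7)
t - A(138) = 97 - (2535/7 + (195/7)*138) = 97 - (2535/7 + 26910/7) = 97 - 1*29445/7 = 97 - 29445/7 = -28766/7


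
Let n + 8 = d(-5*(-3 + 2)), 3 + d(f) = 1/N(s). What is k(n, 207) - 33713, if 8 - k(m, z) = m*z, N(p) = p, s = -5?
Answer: -156933/5 ≈ -31387.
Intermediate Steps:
d(f) = -16/5 (d(f) = -3 + 1/(-5) = -3 - ⅕ = -16/5)
n = -56/5 (n = -8 - 16/5 = -56/5 ≈ -11.200)
k(m, z) = 8 - m*z
k(n, 207) - 33713 = (8 - 1*(-56/5)*207) - 33713 = (8 + 11592/5) - 33713 = 11632/5 - 33713 = -156933/5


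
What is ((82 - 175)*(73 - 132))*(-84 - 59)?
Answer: -784641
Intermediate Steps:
((82 - 175)*(73 - 132))*(-84 - 59) = -93*(-59)*(-143) = 5487*(-143) = -784641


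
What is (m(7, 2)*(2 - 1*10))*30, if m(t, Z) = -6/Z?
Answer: 720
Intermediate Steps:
(m(7, 2)*(2 - 1*10))*30 = ((-6/2)*(2 - 1*10))*30 = ((-6*½)*(2 - 10))*30 = -3*(-8)*30 = 24*30 = 720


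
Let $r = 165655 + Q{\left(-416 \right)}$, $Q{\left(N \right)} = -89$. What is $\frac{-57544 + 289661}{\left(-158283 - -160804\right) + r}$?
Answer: $\frac{232117}{168087} \approx 1.3809$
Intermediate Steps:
$r = 165566$ ($r = 165655 - 89 = 165566$)
$\frac{-57544 + 289661}{\left(-158283 - -160804\right) + r} = \frac{-57544 + 289661}{\left(-158283 - -160804\right) + 165566} = \frac{232117}{\left(-158283 + 160804\right) + 165566} = \frac{232117}{2521 + 165566} = \frac{232117}{168087}$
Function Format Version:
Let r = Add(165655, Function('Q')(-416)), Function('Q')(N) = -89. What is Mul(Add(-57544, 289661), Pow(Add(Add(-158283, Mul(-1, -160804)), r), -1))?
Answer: Rational(232117, 168087) ≈ 1.3809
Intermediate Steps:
r = 165566 (r = Add(165655, -89) = 165566)
Mul(Add(-57544, 289661), Pow(Add(Add(-158283, Mul(-1, -160804)), r), -1)) = Mul(Add(-57544, 289661), Pow(Add(Add(-158283, Mul(-1, -160804)), 165566), -1)) = Mul(232117, Pow(Add(Add(-158283, 160804), 165566), -1)) = Mul(232117, Pow(Add(2521, 165566), -1)) = Mul(232117, Pow(168087, -1)) = Mul(232117, Rational(1, 168087)) = Rational(232117, 168087)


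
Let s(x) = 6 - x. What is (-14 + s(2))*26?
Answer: -260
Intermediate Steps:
(-14 + s(2))*26 = (-14 + (6 - 1*2))*26 = (-14 + (6 - 2))*26 = (-14 + 4)*26 = -10*26 = -260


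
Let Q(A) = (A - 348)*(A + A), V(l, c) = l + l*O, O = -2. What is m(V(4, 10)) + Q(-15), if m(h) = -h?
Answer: 10894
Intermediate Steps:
V(l, c) = -l (V(l, c) = l + l*(-2) = l - 2*l = -l)
Q(A) = 2*A*(-348 + A) (Q(A) = (-348 + A)*(2*A) = 2*A*(-348 + A))
m(V(4, 10)) + Q(-15) = -(-1)*4 + 2*(-15)*(-348 - 15) = -1*(-4) + 2*(-15)*(-363) = 4 + 10890 = 10894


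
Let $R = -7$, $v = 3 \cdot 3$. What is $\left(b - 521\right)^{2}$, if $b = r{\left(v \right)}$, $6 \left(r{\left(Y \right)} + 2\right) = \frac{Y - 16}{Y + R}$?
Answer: $\frac{39476089}{144} \approx 2.7414 \cdot 10^{5}$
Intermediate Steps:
$v = 9$
$r{\left(Y \right)} = -2 + \frac{-16 + Y}{6 \left(-7 + Y\right)}$ ($r{\left(Y \right)} = -2 + \frac{\left(Y - 16\right) \frac{1}{Y - 7}}{6} = -2 + \frac{\left(-16 + Y\right) \frac{1}{-7 + Y}}{6} = -2 + \frac{\frac{1}{-7 + Y} \left(-16 + Y\right)}{6} = -2 + \frac{-16 + Y}{6 \left(-7 + Y\right)}$)
$b = - \frac{31}{12}$ ($b = \frac{68 - 99}{6 \left(-7 + 9\right)} = \frac{68 - 99}{6 \cdot 2} = \frac{1}{6} \cdot \frac{1}{2} \left(-31\right) = - \frac{31}{12} \approx -2.5833$)
$\left(b - 521\right)^{2} = \left(- \frac{31}{12} - 521\right)^{2} = \left(- \frac{6283}{12}\right)^{2} = \frac{39476089}{144}$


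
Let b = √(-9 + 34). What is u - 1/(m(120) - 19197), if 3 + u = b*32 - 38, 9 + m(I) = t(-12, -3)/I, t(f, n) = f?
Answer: 22855269/192061 ≈ 119.00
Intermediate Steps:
m(I) = -9 - 12/I
b = 5 (b = √25 = 5)
u = 119 (u = -3 + (5*32 - 38) = -3 + (160 - 38) = -3 + 122 = 119)
u - 1/(m(120) - 19197) = 119 - 1/((-9 - 12/120) - 19197) = 119 - 1/((-9 - 12*1/120) - 19197) = 119 - 1/((-9 - ⅒) - 19197) = 119 - 1/(-91/10 - 19197) = 119 - 1/(-192061/10) = 119 - 1*(-10/192061) = 119 + 10/192061 = 22855269/192061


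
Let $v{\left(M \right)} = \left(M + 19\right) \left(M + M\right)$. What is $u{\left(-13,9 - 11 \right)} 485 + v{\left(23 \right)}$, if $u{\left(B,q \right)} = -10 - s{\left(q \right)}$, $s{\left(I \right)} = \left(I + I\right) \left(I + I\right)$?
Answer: $-10678$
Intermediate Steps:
$s{\left(I \right)} = 4 I^{2}$ ($s{\left(I \right)} = 2 I 2 I = 4 I^{2}$)
$v{\left(M \right)} = 2 M \left(19 + M\right)$ ($v{\left(M \right)} = \left(19 + M\right) 2 M = 2 M \left(19 + M\right)$)
$u{\left(B,q \right)} = -10 - 4 q^{2}$
$u{\left(-13,9 - 11 \right)} 485 + v{\left(23 \right)} = \left(-10 - 4 \left(9 - 11\right)^{2}\right) 485 + 2 \cdot 23 \left(19 + 23\right) = \left(-10 - 4 \left(-2\right)^{2}\right) 485 + 2 \cdot 23 \cdot 42 = \left(-10 - 16\right) 485 + 1932 = \left(-26\right) 485 + 1932 = -12610 + 1932 = -10678$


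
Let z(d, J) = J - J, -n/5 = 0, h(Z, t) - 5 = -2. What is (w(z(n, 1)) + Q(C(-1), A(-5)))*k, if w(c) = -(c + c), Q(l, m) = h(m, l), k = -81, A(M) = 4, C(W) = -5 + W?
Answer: -243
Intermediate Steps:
h(Z, t) = 3 (h(Z, t) = 5 - 2 = 3)
Q(l, m) = 3
n = 0 (n = -5*0 = 0)
z(d, J) = 0
w(c) = -2*c
(w(z(n, 1)) + Q(C(-1), A(-5)))*k = (-2*0 + 3)*(-81) = (0 + 3)*(-81) = 3*(-81) = -243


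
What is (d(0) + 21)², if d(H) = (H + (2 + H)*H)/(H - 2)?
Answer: 441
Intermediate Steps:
d(H) = (H + H*(2 + H))/(-2 + H)
(d(0) + 21)² = (0*(3 + 0)/(-2 + 0) + 21)² = (0*3/(-2) + 21)² = (0*(-½)*3 + 21)² = (0 + 21)² = 21² = 441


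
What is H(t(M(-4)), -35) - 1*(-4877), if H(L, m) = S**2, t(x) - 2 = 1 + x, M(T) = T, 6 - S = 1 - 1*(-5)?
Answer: 4877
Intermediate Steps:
S = 0 (S = 6 - (1 - 1*(-5)) = 6 - (1 + 5) = 6 - 1*6 = 6 - 6 = 0)
t(x) = 3 + x (t(x) = 2 + (1 + x) = 3 + x)
H(L, m) = 0 (H(L, m) = 0**2 = 0)
H(t(M(-4)), -35) - 1*(-4877) = 0 - 1*(-4877) = 0 + 4877 = 4877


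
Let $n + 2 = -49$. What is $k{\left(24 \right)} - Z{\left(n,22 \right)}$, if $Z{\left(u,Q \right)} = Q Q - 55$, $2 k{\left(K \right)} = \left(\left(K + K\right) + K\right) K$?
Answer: $435$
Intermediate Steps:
$n = -51$ ($n = -2 - 49 = -51$)
$k{\left(K \right)} = \frac{3 K^{2}}{2}$ ($k{\left(K \right)} = \frac{\left(\left(K + K\right) + K\right) K}{2} = \frac{\left(2 K + K\right) K}{2} = \frac{3 K K}{2} = \frac{3 K^{2}}{2}$)
$Z{\left(u,Q \right)} = -55 + Q^{2}$ ($Z{\left(u,Q \right)} = Q^{2} - 55 = -55 + Q^{2}$)
$k{\left(24 \right)} - Z{\left(n,22 \right)} = \frac{3 \cdot 24^{2}}{2} - \left(-55 + 22^{2}\right) = \frac{3}{2} \cdot 576 - \left(-55 + 484\right) = 864 - 429 = 435$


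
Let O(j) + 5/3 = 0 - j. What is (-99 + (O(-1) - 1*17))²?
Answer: 122500/9 ≈ 13611.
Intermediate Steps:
O(j) = -5/3 - j (O(j) = -5/3 + (0 - j) = -5/3 - j)
(-99 + (O(-1) - 1*17))² = (-99 + ((-5/3 - 1*(-1)) - 1*17))² = (-99 + ((-5/3 + 1) - 17))² = (-99 + (-⅔ - 17))² = (-99 - 53/3)² = (-350/3)² = 122500/9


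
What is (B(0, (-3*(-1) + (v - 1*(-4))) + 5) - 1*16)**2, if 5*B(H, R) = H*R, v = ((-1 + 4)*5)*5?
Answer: 256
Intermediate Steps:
v = 75 (v = (3*5)*5 = 15*5 = 75)
B(H, R) = H*R/5 (B(H, R) = (H*R)/5 = H*R/5)
(B(0, (-3*(-1) + (v - 1*(-4))) + 5) - 1*16)**2 = ((1/5)*0*((-3*(-1) + (75 - 1*(-4))) + 5) - 1*16)**2 = ((1/5)*0*((3 + (75 + 4)) + 5) - 16)**2 = ((1/5)*0*((3 + 79) + 5) - 16)**2 = ((1/5)*0*(82 + 5) - 16)**2 = ((1/5)*0*87 - 16)**2 = (0 - 16)**2 = (-16)**2 = 256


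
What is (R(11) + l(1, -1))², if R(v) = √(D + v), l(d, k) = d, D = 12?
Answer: (1 + √23)² ≈ 33.592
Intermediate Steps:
R(v) = √(12 + v)
(R(11) + l(1, -1))² = (√(12 + 11) + 1)² = (√23 + 1)² = (1 + √23)²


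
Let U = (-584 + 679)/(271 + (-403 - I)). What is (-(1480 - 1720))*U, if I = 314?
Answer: -11400/223 ≈ -51.121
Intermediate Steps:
U = -95/446 (U = (-584 + 679)/(271 + (-403 - 1*314)) = 95/(271 + (-403 - 314)) = 95/(271 - 717) = 95/(-446) = 95*(-1/446) = -95/446 ≈ -0.21300)
(-(1480 - 1720))*U = -(1480 - 1720)*(-95/446) = -1*(-240)*(-95/446) = 240*(-95/446) = -11400/223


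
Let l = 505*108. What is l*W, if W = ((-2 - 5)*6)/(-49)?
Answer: 327240/7 ≈ 46749.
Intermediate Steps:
W = 6/7 (W = -7*6*(-1/49) = -42*(-1/49) = 6/7 ≈ 0.85714)
l = 54540
l*W = 54540*(6/7) = 327240/7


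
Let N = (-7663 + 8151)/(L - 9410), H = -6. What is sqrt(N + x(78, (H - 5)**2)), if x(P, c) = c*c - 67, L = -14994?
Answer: 2*sqrt(135618903263)/6101 ≈ 120.72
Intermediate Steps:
x(P, c) = -67 + c**2 (x(P, c) = c**2 - 67 = -67 + c**2)
N = -122/6101 (N = (-7663 + 8151)/(-14994 - 9410) = 488/(-24404) = 488*(-1/24404) = -122/6101 ≈ -0.019997)
sqrt(N + x(78, (H - 5)**2)) = sqrt(-122/6101 + (-67 + ((-6 - 5)**2)**2)) = sqrt(-122/6101 + (-67 + ((-11)**2)**2)) = sqrt(-122/6101 + (-67 + 121**2)) = sqrt(-122/6101 + (-67 + 14641)) = sqrt(-122/6101 + 14574) = sqrt(88915852/6101) = 2*sqrt(135618903263)/6101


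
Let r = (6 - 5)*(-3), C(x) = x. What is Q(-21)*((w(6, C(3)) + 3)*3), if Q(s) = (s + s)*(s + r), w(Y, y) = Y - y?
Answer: 18144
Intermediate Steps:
r = -3 (r = 1*(-3) = -3)
Q(s) = 2*s*(-3 + s) (Q(s) = (s + s)*(s - 3) = (2*s)*(-3 + s) = 2*s*(-3 + s))
Q(-21)*((w(6, C(3)) + 3)*3) = (2*(-21)*(-3 - 21))*(((6 - 1*3) + 3)*3) = (2*(-21)*(-24))*(((6 - 3) + 3)*3) = 1008*((3 + 3)*3) = 1008*(6*3) = 1008*18 = 18144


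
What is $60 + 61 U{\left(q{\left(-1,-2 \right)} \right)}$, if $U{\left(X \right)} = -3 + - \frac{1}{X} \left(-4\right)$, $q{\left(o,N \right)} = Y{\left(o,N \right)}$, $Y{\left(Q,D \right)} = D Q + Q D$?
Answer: $-62$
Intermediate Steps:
$Y{\left(Q,D \right)} = 2 D Q$ ($Y{\left(Q,D \right)} = D Q + D Q = 2 D Q$)
$q{\left(o,N \right)} = 2 N o$
$U{\left(X \right)} = -3 + \frac{4}{X}$
$60 + 61 U{\left(q{\left(-1,-2 \right)} \right)} = 60 + 61 \left(-3 + \frac{4}{2 \left(-2\right) \left(-1\right)}\right) = 60 + 61 \left(-3 + \frac{4}{4}\right) = 60 + 61 \left(-3 + 4 \cdot \frac{1}{4}\right) = 60 + 61 \left(-3 + 1\right) = 60 + 61 \left(-2\right) = 60 - 122 = -62$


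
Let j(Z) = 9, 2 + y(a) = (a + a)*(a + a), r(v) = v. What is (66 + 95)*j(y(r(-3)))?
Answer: 1449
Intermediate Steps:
y(a) = -2 + 4*a**2 (y(a) = -2 + (a + a)*(a + a) = -2 + (2*a)*(2*a) = -2 + 4*a**2)
(66 + 95)*j(y(r(-3))) = (66 + 95)*9 = 161*9 = 1449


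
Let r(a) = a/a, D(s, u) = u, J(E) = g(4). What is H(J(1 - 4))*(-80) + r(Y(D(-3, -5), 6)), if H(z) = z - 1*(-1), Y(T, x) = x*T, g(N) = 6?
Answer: -559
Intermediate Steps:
J(E) = 6
Y(T, x) = T*x
r(a) = 1
H(z) = 1 + z (H(z) = z + 1 = 1 + z)
H(J(1 - 4))*(-80) + r(Y(D(-3, -5), 6)) = (1 + 6)*(-80) + 1 = 7*(-80) + 1 = -560 + 1 = -559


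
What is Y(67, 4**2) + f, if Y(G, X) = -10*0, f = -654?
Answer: -654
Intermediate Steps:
Y(G, X) = 0
Y(67, 4**2) + f = 0 - 654 = -654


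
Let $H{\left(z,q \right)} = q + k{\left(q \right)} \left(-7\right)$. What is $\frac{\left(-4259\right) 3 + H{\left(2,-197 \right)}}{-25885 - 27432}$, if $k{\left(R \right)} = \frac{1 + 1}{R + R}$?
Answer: $\frac{2555871}{10503449} \approx 0.24334$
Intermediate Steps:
$k{\left(R \right)} = \frac{1}{R}$ ($k{\left(R \right)} = \frac{2}{2 R} = 2 \frac{1}{2 R} = \frac{1}{R}$)
$H{\left(z,q \right)} = q - \frac{7}{q}$ ($H{\left(z,q \right)} = q + \frac{1}{q} \left(-7\right) = q - \frac{7}{q}$)
$\frac{\left(-4259\right) 3 + H{\left(2,-197 \right)}}{-25885 - 27432} = \frac{\left(-4259\right) 3 - \left(197 + \frac{7}{-197}\right)}{-25885 - 27432} = \frac{-12777 - \frac{38802}{197}}{-53317} = \left(-12777 + \left(-197 + \frac{7}{197}\right)\right) \left(- \frac{1}{53317}\right) = \left(-12777 - \frac{38802}{197}\right) \left(- \frac{1}{53317}\right) = \left(- \frac{2555871}{197}\right) \left(- \frac{1}{53317}\right) = \frac{2555871}{10503449}$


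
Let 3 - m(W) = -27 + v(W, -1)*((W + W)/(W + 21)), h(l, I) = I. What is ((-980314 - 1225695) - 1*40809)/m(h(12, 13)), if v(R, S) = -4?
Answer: -19097953/281 ≈ -67964.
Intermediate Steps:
m(W) = 30 + 8*W/(21 + W) (m(W) = 3 - (-27 - 4*(W + W)/(W + 21)) = 3 - (-27 - 4*2*W/(21 + W)) = 3 - (-27 - 8*W/(21 + W)) = 3 + (27 + 8*W/(21 + W)) = 30 + 8*W/(21 + W))
((-980314 - 1225695) - 1*40809)/m(h(12, 13)) = ((-980314 - 1225695) - 1*40809)/((2*(315 + 19*13)/(21 + 13))) = (-2206009 - 40809)/((2*(315 + 247)/34)) = -2246818/(2*(1/34)*562) = -2246818/562/17 = -2246818*17/562 = -19097953/281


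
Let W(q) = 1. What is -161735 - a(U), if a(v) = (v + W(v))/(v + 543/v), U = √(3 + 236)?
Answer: -126477009/782 - √239/782 ≈ -1.6174e+5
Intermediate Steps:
U = √239 ≈ 15.460
a(v) = (1 + v)/(v + 543/v) (a(v) = (v + 1)/(v + 543/v) = (1 + v)/(v + 543/v))
-161735 - a(U) = -161735 - √239*(1 + √239)/(543 + (√239)²) = -161735 - √239*(1 + √239)/(543 + 239) = -161735 - √239*(1 + √239)/782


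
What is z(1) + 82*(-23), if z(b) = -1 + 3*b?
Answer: -1884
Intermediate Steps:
z(1) + 82*(-23) = (-1 + 3*1) + 82*(-23) = (-1 + 3) - 1886 = 2 - 1886 = -1884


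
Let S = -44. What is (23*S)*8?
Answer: -8096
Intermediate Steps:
(23*S)*8 = (23*(-44))*8 = -1012*8 = -8096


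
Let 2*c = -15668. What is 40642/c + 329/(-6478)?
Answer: -132928131/25374326 ≈ -5.2387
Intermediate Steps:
c = -7834 (c = (½)*(-15668) = -7834)
40642/c + 329/(-6478) = 40642/(-7834) + 329/(-6478) = 40642*(-1/7834) + 329*(-1/6478) = -20321/3917 - 329/6478 = -132928131/25374326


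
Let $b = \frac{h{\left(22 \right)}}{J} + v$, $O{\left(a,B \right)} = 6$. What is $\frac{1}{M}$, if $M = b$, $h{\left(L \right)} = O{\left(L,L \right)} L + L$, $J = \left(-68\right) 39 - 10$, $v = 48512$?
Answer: $\frac{121}{5869945} \approx 2.0613 \cdot 10^{-5}$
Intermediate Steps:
$J = -2662$ ($J = -2652 - 10 = -2662$)
$h{\left(L \right)} = 7 L$ ($h{\left(L \right)} = 6 L + L = 7 L$)
$b = \frac{5869945}{121}$ ($b = \frac{7 \cdot 22}{-2662} + 48512 = 154 \left(- \frac{1}{2662}\right) + 48512 = - \frac{7}{121} + 48512 = \frac{5869945}{121} \approx 48512.0$)
$M = \frac{5869945}{121} \approx 48512.0$
$\frac{1}{M} = \frac{1}{\frac{5869945}{121}} = \frac{121}{5869945}$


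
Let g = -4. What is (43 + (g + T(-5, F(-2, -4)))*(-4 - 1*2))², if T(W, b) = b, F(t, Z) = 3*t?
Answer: 10609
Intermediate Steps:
(43 + (g + T(-5, F(-2, -4)))*(-4 - 1*2))² = (43 + (-4 + 3*(-2))*(-4 - 1*2))² = (43 + (-4 - 6)*(-4 - 2))² = (43 - 10*(-6))² = (43 + 60)² = 103² = 10609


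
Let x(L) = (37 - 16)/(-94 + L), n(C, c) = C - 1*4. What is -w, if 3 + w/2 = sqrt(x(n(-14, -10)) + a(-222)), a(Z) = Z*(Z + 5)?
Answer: 6 - sqrt(770781)/2 ≈ -432.97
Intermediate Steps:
n(C, c) = -4 + C (n(C, c) = C - 4 = -4 + C)
x(L) = 21/(-94 + L)
a(Z) = Z*(5 + Z)
w = -6 + sqrt(770781)/2 (w = -6 + 2*sqrt(21/(-94 + (-4 - 14)) - 222*(5 - 222)) = -6 + 2*sqrt(21/(-94 - 18) - 222*(-217)) = -6 + 2*sqrt(21/(-112) + 48174) = -6 + 2*sqrt(21*(-1/112) + 48174) = -6 + 2*sqrt(-3/16 + 48174) = -6 + 2*sqrt(770781/16) = -6 + 2*(sqrt(770781)/4) = -6 + sqrt(770781)/2 ≈ 432.97)
-w = -(-6 + sqrt(770781)/2) = 6 - sqrt(770781)/2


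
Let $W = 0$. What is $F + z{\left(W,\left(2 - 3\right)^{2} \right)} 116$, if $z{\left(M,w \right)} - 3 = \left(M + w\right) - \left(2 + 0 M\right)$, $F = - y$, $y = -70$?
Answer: $302$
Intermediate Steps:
$F = 70$ ($F = \left(-1\right) \left(-70\right) = 70$)
$z{\left(M,w \right)} = 1 + M + w$ ($z{\left(M,w \right)} = 3 - \left(2 - M - w\right) = 3 + \left(-2 + M + w\right) = 1 + M + w$)
$F + z{\left(W,\left(2 - 3\right)^{2} \right)} 116 = 70 + \left(1 + 0 + \left(2 - 3\right)^{2}\right) 116 = 70 + \left(1 + 0 + \left(-1\right)^{2}\right) 116 = 70 + \left(1 + 0 + 1\right) 116 = 70 + 2 \cdot 116 = 70 + 232 = 302$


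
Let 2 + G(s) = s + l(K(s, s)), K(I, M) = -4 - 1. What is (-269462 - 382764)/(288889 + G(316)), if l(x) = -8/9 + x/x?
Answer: -2935017/1301414 ≈ -2.2553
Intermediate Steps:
K(I, M) = -5
l(x) = 1/9 (l(x) = -8*1/9 + 1 = -8/9 + 1 = 1/9)
G(s) = -17/9 + s (G(s) = -2 + (s + 1/9) = -2 + (1/9 + s) = -17/9 + s)
(-269462 - 382764)/(288889 + G(316)) = (-269462 - 382764)/(288889 + (-17/9 + 316)) = -652226/(288889 + 2827/9) = -652226/2602828/9 = -652226*9/2602828 = -2935017/1301414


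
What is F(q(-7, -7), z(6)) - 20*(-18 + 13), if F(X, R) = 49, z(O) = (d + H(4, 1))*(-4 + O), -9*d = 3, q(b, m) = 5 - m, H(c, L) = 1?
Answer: 149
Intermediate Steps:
d = -⅓ (d = -⅑*3 = -⅓ ≈ -0.33333)
z(O) = -8/3 + 2*O/3 (z(O) = (-⅓ + 1)*(-4 + O) = 2*(-4 + O)/3 = -8/3 + 2*O/3)
F(q(-7, -7), z(6)) - 20*(-18 + 13) = 49 - 20*(-18 + 13) = 49 - 20*(-5) = 49 + 100 = 149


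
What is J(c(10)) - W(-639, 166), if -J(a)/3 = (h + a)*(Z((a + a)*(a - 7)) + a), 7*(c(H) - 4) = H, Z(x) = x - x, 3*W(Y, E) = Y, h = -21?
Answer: 22863/49 ≈ 466.59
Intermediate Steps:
W(Y, E) = Y/3
Z(x) = 0
c(H) = 4 + H/7
J(a) = -3*a*(-21 + a) (J(a) = -3*(-21 + a)*(0 + a) = -3*(-21 + a)*a = -3*a*(-21 + a))
J(c(10)) - W(-639, 166) = 3*(4 + (1/7)*10)*(21 - (4 + (1/7)*10)) - (-639)/3 = 3*(4 + 10/7)*(21 - (4 + 10/7)) - 1*(-213) = 3*(38/7)*(21 - 1*38/7) + 213 = 3*(38/7)*(21 - 38/7) + 213 = 3*(38/7)*(109/7) + 213 = 12426/49 + 213 = 22863/49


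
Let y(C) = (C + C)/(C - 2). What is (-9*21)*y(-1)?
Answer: -126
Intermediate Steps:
y(C) = 2*C/(-2 + C) (y(C) = (2*C)/(-2 + C) = 2*C/(-2 + C))
(-9*21)*y(-1) = (-9*21)*(2*(-1)/(-2 - 1)) = -378*(-1)/(-3) = -378*(-1)*(-1)/3 = -189*2/3 = -126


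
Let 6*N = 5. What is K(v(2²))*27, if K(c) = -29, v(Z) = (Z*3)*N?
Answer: -783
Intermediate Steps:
N = ⅚ (N = (⅙)*5 = ⅚ ≈ 0.83333)
v(Z) = 5*Z/2 (v(Z) = (Z*3)*(⅚) = (3*Z)*(⅚) = 5*Z/2)
K(v(2²))*27 = -29*27 = -783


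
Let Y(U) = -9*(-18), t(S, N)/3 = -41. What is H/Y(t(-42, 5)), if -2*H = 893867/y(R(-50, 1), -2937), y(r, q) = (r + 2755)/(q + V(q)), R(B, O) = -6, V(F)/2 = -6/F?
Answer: 2570152768573/871971804 ≈ 2947.5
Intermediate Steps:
t(S, N) = -123 (t(S, N) = 3*(-41) = -123)
V(F) = -12/F (V(F) = 2*(-6/F) = -12/F)
y(r, q) = (2755 + r)/(q - 12/q) (y(r, q) = (r + 2755)/(q - 12/q) = (2755 + r)/(q - 12/q))
Y(U) = 162
H = 2570152768573/5382542 (H = -893867/(2*((-2937*(2755 - 6)/(-12 + (-2937)²)))) = -893867/(2*((-2937*2749/(-12 + 8625969)))) = -893867/(2*((-2937*2749/8625957))) = -893867/(2*((-2937*1/8625957*2749))) = -893867/(2*(-2691271/2875319)) = -893867*(-2875319)/(2*2691271) = -½*(-2570152768573/2691271) = 2570152768573/5382542 ≈ 4.7750e+5)
H/Y(t(-42, 5)) = (2570152768573/5382542)/162 = (2570152768573/5382542)*(1/162) = 2570152768573/871971804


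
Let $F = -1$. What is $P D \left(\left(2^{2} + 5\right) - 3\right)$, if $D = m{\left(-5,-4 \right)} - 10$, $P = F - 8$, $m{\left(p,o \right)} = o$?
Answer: $756$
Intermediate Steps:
$P = -9$ ($P = -1 - 8 = -9$)
$D = -14$ ($D = -4 - 10 = -14$)
$P D \left(\left(2^{2} + 5\right) - 3\right) = \left(-9\right) \left(-14\right) \left(\left(2^{2} + 5\right) - 3\right) = 126 \left(\left(4 + 5\right) - 3\right) = 126 \left(9 - 3\right) = 126 \cdot 6 = 756$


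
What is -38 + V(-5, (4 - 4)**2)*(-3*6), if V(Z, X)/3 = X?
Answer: -38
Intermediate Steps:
V(Z, X) = 3*X
-38 + V(-5, (4 - 4)**2)*(-3*6) = -38 + (3*(4 - 4)**2)*(-3*6) = -38 + (3*0**2)*(-18) = -38 + (3*0)*(-18) = -38 + 0*(-18) = -38 + 0 = -38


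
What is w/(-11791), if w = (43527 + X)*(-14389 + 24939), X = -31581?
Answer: -126030300/11791 ≈ -10689.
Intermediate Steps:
w = 126030300 (w = (43527 - 31581)*(-14389 + 24939) = 11946*10550 = 126030300)
w/(-11791) = 126030300/(-11791) = 126030300*(-1/11791) = -126030300/11791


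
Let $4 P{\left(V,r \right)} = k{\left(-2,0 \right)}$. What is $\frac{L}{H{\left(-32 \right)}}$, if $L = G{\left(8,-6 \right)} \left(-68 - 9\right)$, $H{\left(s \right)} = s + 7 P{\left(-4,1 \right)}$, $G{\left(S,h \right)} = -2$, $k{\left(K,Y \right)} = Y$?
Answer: $- \frac{77}{16} \approx -4.8125$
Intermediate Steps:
$P{\left(V,r \right)} = 0$ ($P{\left(V,r \right)} = \frac{1}{4} \cdot 0 = 0$)
$H{\left(s \right)} = s$ ($H{\left(s \right)} = s + 7 \cdot 0 = s + 0 = s$)
$L = 154$ ($L = - 2 \left(-68 - 9\right) = \left(-2\right) \left(-77\right) = 154$)
$\frac{L}{H{\left(-32 \right)}} = \frac{154}{-32} = 154 \left(- \frac{1}{32}\right) = - \frac{77}{16}$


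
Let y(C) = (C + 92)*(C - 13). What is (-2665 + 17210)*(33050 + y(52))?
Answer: 562396970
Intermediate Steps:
y(C) = (-13 + C)*(92 + C) (y(C) = (92 + C)*(-13 + C) = (-13 + C)*(92 + C))
(-2665 + 17210)*(33050 + y(52)) = (-2665 + 17210)*(33050 + (-1196 + 52² + 79*52)) = 14545*(33050 + (-1196 + 2704 + 4108)) = 14545*(33050 + 5616) = 14545*38666 = 562396970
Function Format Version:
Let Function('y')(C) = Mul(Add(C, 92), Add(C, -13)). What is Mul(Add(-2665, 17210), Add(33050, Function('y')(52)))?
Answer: 562396970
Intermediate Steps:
Function('y')(C) = Mul(Add(-13, C), Add(92, C)) (Function('y')(C) = Mul(Add(92, C), Add(-13, C)) = Mul(Add(-13, C), Add(92, C)))
Mul(Add(-2665, 17210), Add(33050, Function('y')(52))) = Mul(Add(-2665, 17210), Add(33050, Add(-1196, Pow(52, 2), Mul(79, 52)))) = Mul(14545, Add(33050, Add(-1196, 2704, 4108))) = Mul(14545, Add(33050, 5616)) = Mul(14545, 38666) = 562396970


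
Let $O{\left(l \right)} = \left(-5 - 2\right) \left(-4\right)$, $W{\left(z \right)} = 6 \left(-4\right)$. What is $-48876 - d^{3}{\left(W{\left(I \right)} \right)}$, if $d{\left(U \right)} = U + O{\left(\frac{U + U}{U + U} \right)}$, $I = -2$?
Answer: $-48940$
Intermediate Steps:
$W{\left(z \right)} = -24$
$O{\left(l \right)} = 28$ ($O{\left(l \right)} = \left(-7\right) \left(-4\right) = 28$)
$d{\left(U \right)} = 28 + U$ ($d{\left(U \right)} = U + 28 = 28 + U$)
$-48876 - d^{3}{\left(W{\left(I \right)} \right)} = -48876 - \left(28 - 24\right)^{3} = -48876 - 4^{3} = -48876 - 64 = -48940$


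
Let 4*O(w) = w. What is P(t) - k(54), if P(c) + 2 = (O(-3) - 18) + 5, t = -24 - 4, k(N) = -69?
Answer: 213/4 ≈ 53.250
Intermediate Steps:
O(w) = w/4
t = -28
P(c) = -63/4 (P(c) = -2 + (((1/4)*(-3) - 18) + 5) = -2 + ((-3/4 - 18) + 5) = -2 + (-75/4 + 5) = -2 - 55/4 = -63/4)
P(t) - k(54) = -63/4 - 1*(-69) = -63/4 + 69 = 213/4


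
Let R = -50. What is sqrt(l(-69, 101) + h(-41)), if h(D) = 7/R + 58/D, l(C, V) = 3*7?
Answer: sqrt(3268766)/410 ≈ 4.4097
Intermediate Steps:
l(C, V) = 21
h(D) = -7/50 + 58/D (h(D) = 7/(-50) + 58/D = 7*(-1/50) + 58/D = -7/50 + 58/D)
sqrt(l(-69, 101) + h(-41)) = sqrt(21 + (-7/50 + 58/(-41))) = sqrt(21 + (-7/50 + 58*(-1/41))) = sqrt(21 + (-7/50 - 58/41)) = sqrt(21 - 3187/2050) = sqrt(39863/2050) = sqrt(3268766)/410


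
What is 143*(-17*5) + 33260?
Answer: 21105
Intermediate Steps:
143*(-17*5) + 33260 = 143*(-85) + 33260 = -12155 + 33260 = 21105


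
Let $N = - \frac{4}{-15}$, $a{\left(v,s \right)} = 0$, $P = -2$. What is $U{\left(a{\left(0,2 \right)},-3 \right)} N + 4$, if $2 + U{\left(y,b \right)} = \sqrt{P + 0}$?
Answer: $\frac{52}{15} + \frac{4 i \sqrt{2}}{15} \approx 3.4667 + 0.37712 i$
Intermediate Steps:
$U{\left(y,b \right)} = -2 + i \sqrt{2}$ ($U{\left(y,b \right)} = -2 + \sqrt{-2 + 0} = -2 + \sqrt{-2} = -2 + i \sqrt{2}$)
$N = \frac{4}{15}$ ($N = \left(-4\right) \left(- \frac{1}{15}\right) = \frac{4}{15} \approx 0.26667$)
$U{\left(a{\left(0,2 \right)},-3 \right)} N + 4 = \left(-2 + i \sqrt{2}\right) \frac{4}{15} + 4 = \left(- \frac{8}{15} + \frac{4 i \sqrt{2}}{15}\right) + 4 = \frac{52}{15} + \frac{4 i \sqrt{2}}{15}$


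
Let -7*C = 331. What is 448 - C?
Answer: 3467/7 ≈ 495.29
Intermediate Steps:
C = -331/7 (C = -⅐*331 = -331/7 ≈ -47.286)
448 - C = 448 - 1*(-331/7) = 448 + 331/7 = 3467/7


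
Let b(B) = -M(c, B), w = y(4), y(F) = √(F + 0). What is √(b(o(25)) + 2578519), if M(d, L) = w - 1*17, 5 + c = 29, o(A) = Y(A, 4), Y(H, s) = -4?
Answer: √2578534 ≈ 1605.8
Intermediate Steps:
y(F) = √F
w = 2 (w = √4 = 2)
o(A) = -4
c = 24 (c = -5 + 29 = 24)
M(d, L) = -15 (M(d, L) = 2 - 1*17 = 2 - 17 = -15)
b(B) = 15 (b(B) = -1*(-15) = 15)
√(b(o(25)) + 2578519) = √(15 + 2578519) = √2578534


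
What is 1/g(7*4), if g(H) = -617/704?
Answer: -704/617 ≈ -1.1410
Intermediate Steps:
g(H) = -617/704 (g(H) = -617*1/704 = -617/704)
1/g(7*4) = 1/(-617/704) = -704/617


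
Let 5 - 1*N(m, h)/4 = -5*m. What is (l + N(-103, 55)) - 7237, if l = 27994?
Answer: 18717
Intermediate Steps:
N(m, h) = 20 + 20*m (N(m, h) = 20 - (-20)*m = 20 + 20*m)
(l + N(-103, 55)) - 7237 = (27994 + (20 + 20*(-103))) - 7237 = (27994 + (20 - 2060)) - 7237 = (27994 - 2040) - 7237 = 25954 - 7237 = 18717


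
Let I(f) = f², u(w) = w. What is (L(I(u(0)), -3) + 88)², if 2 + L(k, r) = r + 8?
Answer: 8281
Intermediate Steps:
L(k, r) = 6 + r (L(k, r) = -2 + (r + 8) = -2 + (8 + r) = 6 + r)
(L(I(u(0)), -3) + 88)² = ((6 - 3) + 88)² = (3 + 88)² = 91² = 8281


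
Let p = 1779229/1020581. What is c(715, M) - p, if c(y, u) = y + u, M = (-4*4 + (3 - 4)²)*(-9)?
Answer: 865714621/1020581 ≈ 848.26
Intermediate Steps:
p = 1779229/1020581 (p = 1779229*(1/1020581) = 1779229/1020581 ≈ 1.7433)
M = 135 (M = (-16 + (-1)²)*(-9) = (-16 + 1)*(-9) = -15*(-9) = 135)
c(y, u) = u + y
c(715, M) - p = (135 + 715) - 1*1779229/1020581 = 850 - 1779229/1020581 = 865714621/1020581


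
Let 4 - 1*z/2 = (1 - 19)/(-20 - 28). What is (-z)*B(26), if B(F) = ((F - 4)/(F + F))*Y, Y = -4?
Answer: 319/26 ≈ 12.269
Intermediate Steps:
B(F) = -2*(-4 + F)/F (B(F) = ((F - 4)/(F + F))*(-4) = ((-4 + F)/((2*F)))*(-4) = ((-4 + F)*(1/(2*F)))*(-4) = ((-4 + F)/(2*F))*(-4) = -2*(-4 + F)/F)
z = 29/4 (z = 8 - 2*(1 - 19)/(-20 - 28) = 8 - (-36)/(-48) = 8 - (-36)*(-1)/48 = 8 - 2*3/8 = 8 - ¾ = 29/4 ≈ 7.2500)
(-z)*B(26) = (-1*29/4)*(-2 + 8/26) = -29*(-2 + 8*(1/26))/4 = -29*(-2 + 4/13)/4 = -29/4*(-22/13) = 319/26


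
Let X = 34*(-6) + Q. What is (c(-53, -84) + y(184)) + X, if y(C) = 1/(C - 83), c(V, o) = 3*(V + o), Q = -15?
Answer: -63629/101 ≈ -629.99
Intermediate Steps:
c(V, o) = 3*V + 3*o
X = -219 (X = 34*(-6) - 15 = -204 - 15 = -219)
y(C) = 1/(-83 + C)
(c(-53, -84) + y(184)) + X = ((3*(-53) + 3*(-84)) + 1/(-83 + 184)) - 219 = ((-159 - 252) + 1/101) - 219 = (-411 + 1/101) - 219 = -41510/101 - 219 = -63629/101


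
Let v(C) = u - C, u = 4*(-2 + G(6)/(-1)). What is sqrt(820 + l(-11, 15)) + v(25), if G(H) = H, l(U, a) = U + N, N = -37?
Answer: -57 + 2*sqrt(193) ≈ -29.215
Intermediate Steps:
l(U, a) = -37 + U (l(U, a) = U - 37 = -37 + U)
u = -32 (u = 4*(-2 + 6/(-1)) = 4*(-2 + 6*(-1)) = 4*(-2 - 6) = 4*(-8) = -32)
v(C) = -32 - C
sqrt(820 + l(-11, 15)) + v(25) = sqrt(820 + (-37 - 11)) + (-32 - 1*25) = sqrt(820 - 48) + (-32 - 25) = sqrt(772) - 57 = 2*sqrt(193) - 57 = -57 + 2*sqrt(193)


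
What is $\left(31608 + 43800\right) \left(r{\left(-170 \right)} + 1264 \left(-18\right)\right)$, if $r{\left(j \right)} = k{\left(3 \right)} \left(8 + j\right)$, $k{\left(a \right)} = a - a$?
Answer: $-1715682816$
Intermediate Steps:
$k{\left(a \right)} = 0$
$r{\left(j \right)} = 0$ ($r{\left(j \right)} = 0 \left(8 + j\right) = 0$)
$\left(31608 + 43800\right) \left(r{\left(-170 \right)} + 1264 \left(-18\right)\right) = \left(31608 + 43800\right) \left(0 + 1264 \left(-18\right)\right) = 75408 \left(0 - 22752\right) = 75408 \left(-22752\right) = -1715682816$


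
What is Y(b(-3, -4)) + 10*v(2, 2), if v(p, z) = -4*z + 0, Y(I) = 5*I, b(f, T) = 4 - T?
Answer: -40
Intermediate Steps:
v(p, z) = -4*z
Y(b(-3, -4)) + 10*v(2, 2) = 5*(4 - 1*(-4)) + 10*(-4*2) = 5*(4 + 4) + 10*(-8) = 5*8 - 80 = 40 - 80 = -40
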